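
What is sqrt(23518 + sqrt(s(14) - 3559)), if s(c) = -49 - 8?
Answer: sqrt(23518 + 4*I*sqrt(226)) ≈ 153.36 + 0.196*I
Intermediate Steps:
s(c) = -57
sqrt(23518 + sqrt(s(14) - 3559)) = sqrt(23518 + sqrt(-57 - 3559)) = sqrt(23518 + sqrt(-3616)) = sqrt(23518 + 4*I*sqrt(226))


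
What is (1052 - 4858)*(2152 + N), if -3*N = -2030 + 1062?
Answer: -28255744/3 ≈ -9.4186e+6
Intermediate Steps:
N = 968/3 (N = -(-2030 + 1062)/3 = -⅓*(-968) = 968/3 ≈ 322.67)
(1052 - 4858)*(2152 + N) = (1052 - 4858)*(2152 + 968/3) = -3806*7424/3 = -28255744/3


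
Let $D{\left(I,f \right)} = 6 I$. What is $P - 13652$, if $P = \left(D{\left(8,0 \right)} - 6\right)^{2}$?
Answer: $-11888$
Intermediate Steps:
$P = 1764$ ($P = \left(6 \cdot 8 - 6\right)^{2} = \left(48 - 6\right)^{2} = 42^{2} = 1764$)
$P - 13652 = 1764 - 13652 = -11888$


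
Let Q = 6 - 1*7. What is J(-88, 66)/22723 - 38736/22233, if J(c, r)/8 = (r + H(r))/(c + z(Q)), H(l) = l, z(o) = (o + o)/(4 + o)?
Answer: -39033856032/22397220349 ≈ -1.7428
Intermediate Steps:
Q = -1 (Q = 6 - 7 = -1)
z(o) = 2*o/(4 + o) (z(o) = (2*o)/(4 + o) = 2*o/(4 + o))
J(c, r) = 16*r/(-2/3 + c) (J(c, r) = 8*((r + r)/(c + 2*(-1)/(4 - 1))) = 8*((2*r)/(c + 2*(-1)/3)) = 8*((2*r)/(c + 2*(-1)*(1/3))) = 8*((2*r)/(c - 2/3)) = 8*((2*r)/(-2/3 + c)) = 8*(2*r/(-2/3 + c)) = 16*r/(-2/3 + c))
J(-88, 66)/22723 - 38736/22233 = (48*66/(-2 + 3*(-88)))/22723 - 38736/22233 = (48*66/(-2 - 264))*(1/22723) - 38736*1/22233 = (48*66/(-266))*(1/22723) - 12912/7411 = (48*66*(-1/266))*(1/22723) - 12912/7411 = -1584/133*1/22723 - 12912/7411 = -1584/3022159 - 12912/7411 = -39033856032/22397220349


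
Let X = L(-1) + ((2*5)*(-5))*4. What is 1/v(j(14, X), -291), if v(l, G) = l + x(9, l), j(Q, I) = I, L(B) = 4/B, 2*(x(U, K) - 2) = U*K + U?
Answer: -2/2231 ≈ -0.00089646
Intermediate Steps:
x(U, K) = 2 + U/2 + K*U/2 (x(U, K) = 2 + (U*K + U)/2 = 2 + (K*U + U)/2 = 2 + (U + K*U)/2 = 2 + (U/2 + K*U/2) = 2 + U/2 + K*U/2)
X = -204 (X = 4/(-1) + ((2*5)*(-5))*4 = 4*(-1) + (10*(-5))*4 = -4 - 50*4 = -4 - 200 = -204)
v(l, G) = 13/2 + 11*l/2 (v(l, G) = l + (2 + (1/2)*9 + (1/2)*l*9) = l + (2 + 9/2 + 9*l/2) = l + (13/2 + 9*l/2) = 13/2 + 11*l/2)
1/v(j(14, X), -291) = 1/(13/2 + (11/2)*(-204)) = 1/(13/2 - 1122) = 1/(-2231/2) = -2/2231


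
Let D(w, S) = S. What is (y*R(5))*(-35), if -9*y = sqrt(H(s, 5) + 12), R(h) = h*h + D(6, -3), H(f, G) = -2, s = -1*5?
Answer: 770*sqrt(10)/9 ≈ 270.55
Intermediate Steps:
s = -5
R(h) = -3 + h**2 (R(h) = h*h - 3 = h**2 - 3 = -3 + h**2)
y = -sqrt(10)/9 (y = -sqrt(-2 + 12)/9 = -sqrt(10)/9 ≈ -0.35136)
(y*R(5))*(-35) = ((-sqrt(10)/9)*(-3 + 5**2))*(-35) = ((-sqrt(10)/9)*(-3 + 25))*(-35) = (-sqrt(10)/9*22)*(-35) = -22*sqrt(10)/9*(-35) = 770*sqrt(10)/9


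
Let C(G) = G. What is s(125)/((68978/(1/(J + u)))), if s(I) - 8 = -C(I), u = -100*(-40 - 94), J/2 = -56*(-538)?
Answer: -1/43424304 ≈ -2.3029e-8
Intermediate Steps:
J = 60256 (J = 2*(-56*(-538)) = 2*30128 = 60256)
u = 13400 (u = -100*(-134) = 13400)
s(I) = 8 - I
s(125)/((68978/(1/(J + u)))) = (8 - 1*125)/((68978/(1/(60256 + 13400)))) = (8 - 125)/((68978/(1/73656))) = -117/(68978/(1/73656)) = -117/(68978*73656) = -117/5080643568 = -117*1/5080643568 = -1/43424304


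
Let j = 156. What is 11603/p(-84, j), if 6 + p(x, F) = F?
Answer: 11603/150 ≈ 77.353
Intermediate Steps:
p(x, F) = -6 + F
11603/p(-84, j) = 11603/(-6 + 156) = 11603/150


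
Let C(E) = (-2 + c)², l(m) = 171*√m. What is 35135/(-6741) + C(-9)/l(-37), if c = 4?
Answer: -35135/6741 - 4*I*√37/6327 ≈ -5.2121 - 0.0038456*I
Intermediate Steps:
C(E) = 4 (C(E) = (-2 + 4)² = 2² = 4)
35135/(-6741) + C(-9)/l(-37) = 35135/(-6741) + 4/((171*√(-37))) = 35135*(-1/6741) + 4/((171*(I*√37))) = -35135/6741 + 4/((171*I*√37)) = -35135/6741 + 4*(-I*√37/6327) = -35135/6741 - 4*I*√37/6327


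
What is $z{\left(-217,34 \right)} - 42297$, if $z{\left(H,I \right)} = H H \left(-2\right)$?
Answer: $-136475$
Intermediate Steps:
$z{\left(H,I \right)} = - 2 H^{2}$ ($z{\left(H,I \right)} = H^{2} \left(-2\right) = - 2 H^{2}$)
$z{\left(-217,34 \right)} - 42297 = - 2 \left(-217\right)^{2} - 42297 = \left(-2\right) 47089 - 42297 = -94178 - 42297 = -136475$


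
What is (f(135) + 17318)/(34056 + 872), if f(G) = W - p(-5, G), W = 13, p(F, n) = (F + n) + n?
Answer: 8533/17464 ≈ 0.48861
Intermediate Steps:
p(F, n) = F + 2*n
f(G) = 18 - 2*G (f(G) = 13 - (-5 + 2*G) = 13 + (5 - 2*G) = 18 - 2*G)
(f(135) + 17318)/(34056 + 872) = ((18 - 2*135) + 17318)/(34056 + 872) = ((18 - 270) + 17318)/34928 = (-252 + 17318)*(1/34928) = 17066*(1/34928) = 8533/17464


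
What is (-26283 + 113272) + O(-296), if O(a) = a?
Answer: 86693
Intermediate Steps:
(-26283 + 113272) + O(-296) = (-26283 + 113272) - 296 = 86989 - 296 = 86693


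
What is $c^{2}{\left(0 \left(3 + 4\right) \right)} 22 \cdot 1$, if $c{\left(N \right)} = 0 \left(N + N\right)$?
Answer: $0$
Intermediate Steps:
$c{\left(N \right)} = 0$ ($c{\left(N \right)} = 0 \cdot 2 N = 0$)
$c^{2}{\left(0 \left(3 + 4\right) \right)} 22 \cdot 1 = 0^{2} \cdot 22 \cdot 1 = 0 \cdot 22 \cdot 1 = 0 \cdot 1 = 0$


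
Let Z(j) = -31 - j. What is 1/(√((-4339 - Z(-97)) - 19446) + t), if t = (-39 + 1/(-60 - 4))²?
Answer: 25538596864/39275490608897 - 16777216*I*√23851/39275490608897 ≈ 0.00065024 - 6.5971e-5*I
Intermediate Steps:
t = 6235009/4096 (t = (-39 + 1/(-64))² = (-39 - 1/64)² = (-2497/64)² = 6235009/4096 ≈ 1522.2)
1/(√((-4339 - Z(-97)) - 19446) + t) = 1/(√((-4339 - (-31 - 1*(-97))) - 19446) + 6235009/4096) = 1/(√((-4339 - (-31 + 97)) - 19446) + 6235009/4096) = 1/(√((-4339 - 1*66) - 19446) + 6235009/4096) = 1/(√((-4339 - 66) - 19446) + 6235009/4096) = 1/(√(-4405 - 19446) + 6235009/4096) = 1/(√(-23851) + 6235009/4096) = 1/(I*√23851 + 6235009/4096) = 1/(6235009/4096 + I*√23851)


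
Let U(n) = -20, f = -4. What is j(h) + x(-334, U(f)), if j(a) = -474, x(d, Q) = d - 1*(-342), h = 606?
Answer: -466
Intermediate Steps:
x(d, Q) = 342 + d (x(d, Q) = d + 342 = 342 + d)
j(h) + x(-334, U(f)) = -474 + (342 - 334) = -474 + 8 = -466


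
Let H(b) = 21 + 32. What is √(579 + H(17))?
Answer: 2*√158 ≈ 25.140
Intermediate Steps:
H(b) = 53
√(579 + H(17)) = √(579 + 53) = √632 = 2*√158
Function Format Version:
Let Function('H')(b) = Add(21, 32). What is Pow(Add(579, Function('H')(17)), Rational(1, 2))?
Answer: Mul(2, Pow(158, Rational(1, 2))) ≈ 25.140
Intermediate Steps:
Function('H')(b) = 53
Pow(Add(579, Function('H')(17)), Rational(1, 2)) = Pow(Add(579, 53), Rational(1, 2)) = Pow(632, Rational(1, 2)) = Mul(2, Pow(158, Rational(1, 2)))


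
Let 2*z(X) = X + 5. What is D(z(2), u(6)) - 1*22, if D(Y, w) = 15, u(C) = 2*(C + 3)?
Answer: -7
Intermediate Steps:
z(X) = 5/2 + X/2 (z(X) = (X + 5)/2 = (5 + X)/2 = 5/2 + X/2)
u(C) = 6 + 2*C (u(C) = 2*(3 + C) = 6 + 2*C)
D(z(2), u(6)) - 1*22 = 15 - 1*22 = 15 - 22 = -7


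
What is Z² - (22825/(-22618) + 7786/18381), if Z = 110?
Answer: 5030715084377/415741458 ≈ 12101.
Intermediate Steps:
Z² - (22825/(-22618) + 7786/18381) = 110² - (22825/(-22618) + 7786/18381) = 12100 - (22825*(-1/22618) + 7786*(1/18381)) = 12100 - (-22825/22618 + 7786/18381) = 12100 - 1*(-243442577/415741458) = 12100 + 243442577/415741458 = 5030715084377/415741458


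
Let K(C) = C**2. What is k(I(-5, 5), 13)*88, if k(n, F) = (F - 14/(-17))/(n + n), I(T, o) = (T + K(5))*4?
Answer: 517/68 ≈ 7.6029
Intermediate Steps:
I(T, o) = 100 + 4*T (I(T, o) = (T + 5**2)*4 = (T + 25)*4 = (25 + T)*4 = 100 + 4*T)
k(n, F) = (14/17 + F)/(2*n) (k(n, F) = (F - 14*(-1/17))/((2*n)) = (F + 14/17)*(1/(2*n)) = (14/17 + F)*(1/(2*n)) = (14/17 + F)/(2*n))
k(I(-5, 5), 13)*88 = ((14 + 17*13)/(34*(100 + 4*(-5))))*88 = ((14 + 221)/(34*(100 - 20)))*88 = ((1/34)*235/80)*88 = ((1/34)*(1/80)*235)*88 = (47/544)*88 = 517/68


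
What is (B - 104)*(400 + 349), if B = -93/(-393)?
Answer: -10181157/131 ≈ -77719.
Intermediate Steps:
B = 31/131 (B = -93*(-1/393) = 31/131 ≈ 0.23664)
(B - 104)*(400 + 349) = (31/131 - 104)*(400 + 349) = -13593/131*749 = -10181157/131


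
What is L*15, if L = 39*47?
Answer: 27495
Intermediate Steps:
L = 1833
L*15 = 1833*15 = 27495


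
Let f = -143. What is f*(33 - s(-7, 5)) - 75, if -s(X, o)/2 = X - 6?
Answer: -1076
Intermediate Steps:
s(X, o) = 12 - 2*X (s(X, o) = -2*(X - 6) = -2*(-6 + X) = 12 - 2*X)
f*(33 - s(-7, 5)) - 75 = -143*(33 - (12 - 2*(-7))) - 75 = -143*(33 - (12 + 14)) - 75 = -143*(33 - 1*26) - 75 = -143*(33 - 26) - 75 = -143*7 - 75 = -1001 - 75 = -1076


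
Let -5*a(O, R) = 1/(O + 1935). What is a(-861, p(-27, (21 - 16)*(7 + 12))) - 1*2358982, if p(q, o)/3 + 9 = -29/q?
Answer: -12667733341/5370 ≈ -2.3590e+6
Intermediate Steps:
p(q, o) = -27 - 87/q (p(q, o) = -27 + 3*(-29/q) = -27 - 87/q)
a(O, R) = -1/(5*(1935 + O)) (a(O, R) = -1/(5*(O + 1935)) = -1/(5*(1935 + O)))
a(-861, p(-27, (21 - 16)*(7 + 12))) - 1*2358982 = -1/(9675 + 5*(-861)) - 1*2358982 = -1/(9675 - 4305) - 2358982 = -1/5370 - 2358982 = -12667733341/5370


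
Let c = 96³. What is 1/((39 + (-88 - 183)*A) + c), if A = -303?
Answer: 1/966888 ≈ 1.0342e-6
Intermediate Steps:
c = 884736
1/((39 + (-88 - 183)*A) + c) = 1/((39 + (-88 - 183)*(-303)) + 884736) = 1/((39 - 271*(-303)) + 884736) = 1/((39 + 82113) + 884736) = 1/(82152 + 884736) = 1/966888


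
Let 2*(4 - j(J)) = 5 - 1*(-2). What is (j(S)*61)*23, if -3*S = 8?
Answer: 1403/2 ≈ 701.50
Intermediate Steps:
S = -8/3 (S = -1/3*8 = -8/3 ≈ -2.6667)
j(J) = 1/2 (j(J) = 4 - (5 - 1*(-2))/2 = 4 - (5 + 2)/2 = 4 - 1/2*7 = 4 - 7/2 = 1/2)
(j(S)*61)*23 = ((1/2)*61)*23 = (61/2)*23 = 1403/2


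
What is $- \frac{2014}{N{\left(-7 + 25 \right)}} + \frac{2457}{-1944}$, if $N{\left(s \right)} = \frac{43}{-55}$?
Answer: $\frac{7971527}{3096} \approx 2574.8$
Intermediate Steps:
$N{\left(s \right)} = - \frac{43}{55}$ ($N{\left(s \right)} = 43 \left(- \frac{1}{55}\right) = - \frac{43}{55}$)
$- \frac{2014}{N{\left(-7 + 25 \right)}} + \frac{2457}{-1944} = - \frac{2014}{- \frac{43}{55}} + \frac{2457}{-1944} = \left(-2014\right) \left(- \frac{55}{43}\right) + 2457 \left(- \frac{1}{1944}\right) = \frac{110770}{43} - \frac{91}{72} = \frac{7971527}{3096}$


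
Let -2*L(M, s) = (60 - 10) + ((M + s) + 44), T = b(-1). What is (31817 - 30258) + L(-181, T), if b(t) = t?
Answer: 1603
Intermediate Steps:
T = -1
L(M, s) = -47 - M/2 - s/2 (L(M, s) = -((60 - 10) + ((M + s) + 44))/2 = -(50 + (44 + M + s))/2 = -(94 + M + s)/2 = -47 - M/2 - s/2)
(31817 - 30258) + L(-181, T) = (31817 - 30258) + (-47 - 1/2*(-181) - 1/2*(-1)) = 1559 + (-47 + 181/2 + 1/2) = 1559 + 44 = 1603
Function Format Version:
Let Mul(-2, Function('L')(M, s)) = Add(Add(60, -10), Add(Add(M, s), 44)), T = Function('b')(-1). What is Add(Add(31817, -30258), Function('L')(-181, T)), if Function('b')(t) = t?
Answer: 1603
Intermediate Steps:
T = -1
Function('L')(M, s) = Add(-47, Mul(Rational(-1, 2), M), Mul(Rational(-1, 2), s)) (Function('L')(M, s) = Mul(Rational(-1, 2), Add(Add(60, -10), Add(Add(M, s), 44))) = Mul(Rational(-1, 2), Add(50, Add(44, M, s))) = Mul(Rational(-1, 2), Add(94, M, s)) = Add(-47, Mul(Rational(-1, 2), M), Mul(Rational(-1, 2), s)))
Add(Add(31817, -30258), Function('L')(-181, T)) = Add(Add(31817, -30258), Add(-47, Mul(Rational(-1, 2), -181), Mul(Rational(-1, 2), -1))) = Add(1559, Add(-47, Rational(181, 2), Rational(1, 2))) = Add(1559, 44) = 1603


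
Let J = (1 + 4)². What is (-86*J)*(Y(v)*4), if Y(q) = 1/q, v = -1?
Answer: 8600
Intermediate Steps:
J = 25 (J = 5² = 25)
(-86*J)*(Y(v)*4) = (-86*25)*(4/(-1)) = -(-2150)*4 = -2150*(-4) = 8600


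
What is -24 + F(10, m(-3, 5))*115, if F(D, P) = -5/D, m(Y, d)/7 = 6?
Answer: -163/2 ≈ -81.500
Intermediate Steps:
m(Y, d) = 42 (m(Y, d) = 7*6 = 42)
-24 + F(10, m(-3, 5))*115 = -24 - 5/10*115 = -24 - 5*1/10*115 = -24 - 1/2*115 = -24 - 115/2 = -163/2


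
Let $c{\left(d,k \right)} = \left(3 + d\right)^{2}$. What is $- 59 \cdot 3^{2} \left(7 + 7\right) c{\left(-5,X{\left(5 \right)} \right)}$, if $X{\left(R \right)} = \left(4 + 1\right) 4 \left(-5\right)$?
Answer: $-29736$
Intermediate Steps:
$X{\left(R \right)} = -100$ ($X{\left(R \right)} = 5 \left(-20\right) = -100$)
$- 59 \cdot 3^{2} \left(7 + 7\right) c{\left(-5,X{\left(5 \right)} \right)} = - 59 \cdot 3^{2} \left(7 + 7\right) \left(3 - 5\right)^{2} = \left(-59\right) 9 \cdot 14 \left(-2\right)^{2} = - 531 \cdot 14 \cdot 4 = \left(-531\right) 56 = -29736$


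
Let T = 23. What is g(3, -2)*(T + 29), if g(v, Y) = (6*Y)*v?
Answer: -1872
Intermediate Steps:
g(v, Y) = 6*Y*v
g(3, -2)*(T + 29) = (6*(-2)*3)*(23 + 29) = -36*52 = -1872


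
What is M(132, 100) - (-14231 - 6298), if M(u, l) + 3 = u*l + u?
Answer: 33858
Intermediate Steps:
M(u, l) = -3 + u + l*u (M(u, l) = -3 + (u*l + u) = -3 + (l*u + u) = -3 + (u + l*u) = -3 + u + l*u)
M(132, 100) - (-14231 - 6298) = (-3 + 132 + 100*132) - (-14231 - 6298) = (-3 + 132 + 13200) - 1*(-20529) = 13329 + 20529 = 33858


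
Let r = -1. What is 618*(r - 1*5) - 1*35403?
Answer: -39111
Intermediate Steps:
618*(r - 1*5) - 1*35403 = 618*(-1 - 1*5) - 1*35403 = 618*(-1 - 5) - 35403 = 618*(-6) - 35403 = -3708 - 35403 = -39111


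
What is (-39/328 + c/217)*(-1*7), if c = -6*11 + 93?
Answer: -393/10168 ≈ -0.038651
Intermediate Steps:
c = 27 (c = -66 + 93 = 27)
(-39/328 + c/217)*(-1*7) = (-39/328 + 27/217)*(-1*7) = (-39*1/328 + 27*(1/217))*(-7) = (-39/328 + 27/217)*(-7) = (393/71176)*(-7) = -393/10168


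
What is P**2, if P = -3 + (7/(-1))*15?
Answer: 11664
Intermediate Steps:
P = -108 (P = -3 + (7*(-1))*15 = -3 - 7*15 = -3 - 105 = -108)
P**2 = (-108)**2 = 11664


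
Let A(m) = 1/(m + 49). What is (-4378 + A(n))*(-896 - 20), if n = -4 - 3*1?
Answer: 84214750/21 ≈ 4.0102e+6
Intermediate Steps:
n = -7 (n = -4 - 3 = -7)
A(m) = 1/(49 + m)
(-4378 + A(n))*(-896 - 20) = (-4378 + 1/(49 - 7))*(-896 - 20) = (-4378 + 1/42)*(-916) = -183875/42*(-916) = 84214750/21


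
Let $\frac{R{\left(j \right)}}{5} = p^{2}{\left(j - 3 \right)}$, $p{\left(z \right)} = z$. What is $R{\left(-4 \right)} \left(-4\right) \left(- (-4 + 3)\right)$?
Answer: $-980$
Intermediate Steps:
$R{\left(j \right)} = 5 \left(-3 + j\right)^{2}$ ($R{\left(j \right)} = 5 \left(j - 3\right)^{2} = 5 \left(-3 + j\right)^{2}$)
$R{\left(-4 \right)} \left(-4\right) \left(- (-4 + 3)\right) = 5 \left(-3 - 4\right)^{2} \left(-4\right) \left(- (-4 + 3)\right) = 5 \left(-7\right)^{2} \left(-4\right) \left(\left(-1\right) \left(-1\right)\right) = 5 \cdot 49 \left(-4\right) 1 = 245 \left(-4\right) 1 = \left(-980\right) 1 = -980$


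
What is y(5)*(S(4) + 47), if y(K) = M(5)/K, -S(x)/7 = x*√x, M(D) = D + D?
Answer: -18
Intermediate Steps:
M(D) = 2*D
S(x) = -7*x^(3/2) (S(x) = -7*x*√x = -7*x^(3/2))
y(K) = 10/K (y(K) = (2*5)/K = 10/K)
y(5)*(S(4) + 47) = (10/5)*(-7*4^(3/2) + 47) = (10*(⅕))*(-7*8 + 47) = 2*(-56 + 47) = 2*(-9) = -18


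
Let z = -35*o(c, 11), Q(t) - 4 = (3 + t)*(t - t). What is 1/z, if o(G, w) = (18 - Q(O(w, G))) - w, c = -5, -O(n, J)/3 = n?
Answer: -1/105 ≈ -0.0095238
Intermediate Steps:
O(n, J) = -3*n
Q(t) = 4 (Q(t) = 4 + (3 + t)*(t - t) = 4 + (3 + t)*0 = 4 + 0 = 4)
o(G, w) = 14 - w (o(G, w) = (18 - 1*4) - w = (18 - 4) - w = 14 - w)
z = -105 (z = -35*(14 - 1*11) = -35*(14 - 11) = -35*3 = -105)
1/z = 1/(-105) = -1/105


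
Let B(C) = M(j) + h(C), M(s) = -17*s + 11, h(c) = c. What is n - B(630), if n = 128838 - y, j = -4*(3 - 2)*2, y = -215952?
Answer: 344013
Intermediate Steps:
j = -8 (j = -4*1*2 = -4*2 = -8)
M(s) = 11 - 17*s
B(C) = 147 + C (B(C) = (11 - 17*(-8)) + C = (11 + 136) + C = 147 + C)
n = 344790 (n = 128838 - 1*(-215952) = 128838 + 215952 = 344790)
n - B(630) = 344790 - (147 + 630) = 344790 - 1*777 = 344790 - 777 = 344013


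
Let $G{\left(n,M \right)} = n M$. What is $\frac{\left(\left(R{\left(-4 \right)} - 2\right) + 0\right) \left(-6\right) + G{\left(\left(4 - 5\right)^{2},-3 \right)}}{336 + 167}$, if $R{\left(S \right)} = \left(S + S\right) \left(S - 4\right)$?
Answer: $- \frac{375}{503} \approx -0.74553$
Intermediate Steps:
$G{\left(n,M \right)} = M n$
$R{\left(S \right)} = 2 S \left(-4 + S\right)$
$\frac{\left(\left(R{\left(-4 \right)} - 2\right) + 0\right) \left(-6\right) + G{\left(\left(4 - 5\right)^{2},-3 \right)}}{336 + 167} = \frac{\left(\left(2 \left(-4\right) \left(-4 - 4\right) - 2\right) + 0\right) \left(-6\right) - 3 \left(4 - 5\right)^{2}}{336 + 167} = \frac{\left(\left(2 \left(-4\right) \left(-8\right) - 2\right) + 0\right) \left(-6\right) - 3 \left(-1\right)^{2}}{503} = \left(\left(\left(64 - 2\right) + 0\right) \left(-6\right) - 3\right) \frac{1}{503} = \left(\left(62 + 0\right) \left(-6\right) - 3\right) \frac{1}{503} = \left(62 \left(-6\right) - 3\right) \frac{1}{503} = \left(-372 - 3\right) \frac{1}{503} = \left(-375\right) \frac{1}{503} = - \frac{375}{503}$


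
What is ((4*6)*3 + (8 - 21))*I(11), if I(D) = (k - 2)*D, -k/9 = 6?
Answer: -36344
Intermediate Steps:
k = -54 (k = -9*6 = -54)
I(D) = -56*D (I(D) = (-54 - 2)*D = -56*D)
((4*6)*3 + (8 - 21))*I(11) = ((4*6)*3 + (8 - 21))*(-56*11) = (24*3 - 13)*(-616) = (72 - 13)*(-616) = 59*(-616) = -36344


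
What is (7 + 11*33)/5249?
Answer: 370/5249 ≈ 0.070490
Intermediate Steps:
(7 + 11*33)/5249 = (7 + 363)*(1/5249) = 370*(1/5249) = 370/5249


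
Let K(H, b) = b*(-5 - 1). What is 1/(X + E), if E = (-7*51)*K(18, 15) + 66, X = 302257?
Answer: 1/334453 ≈ 2.9900e-6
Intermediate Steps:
K(H, b) = -6*b (K(H, b) = b*(-6) = -6*b)
E = 32196 (E = (-7*51)*(-6*15) + 66 = -357*(-90) + 66 = 32130 + 66 = 32196)
1/(X + E) = 1/(302257 + 32196) = 1/334453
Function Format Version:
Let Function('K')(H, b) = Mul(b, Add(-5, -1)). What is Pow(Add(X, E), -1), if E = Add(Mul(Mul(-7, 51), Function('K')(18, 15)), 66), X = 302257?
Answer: Rational(1, 334453) ≈ 2.9900e-6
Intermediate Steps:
Function('K')(H, b) = Mul(-6, b) (Function('K')(H, b) = Mul(b, -6) = Mul(-6, b))
E = 32196 (E = Add(Mul(Mul(-7, 51), Mul(-6, 15)), 66) = Add(Mul(-357, -90), 66) = Add(32130, 66) = 32196)
Pow(Add(X, E), -1) = Pow(Add(302257, 32196), -1) = Pow(334453, -1) = Rational(1, 334453)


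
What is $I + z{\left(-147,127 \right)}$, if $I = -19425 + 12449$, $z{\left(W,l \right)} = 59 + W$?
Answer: $-7064$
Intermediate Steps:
$I = -6976$
$I + z{\left(-147,127 \right)} = -6976 + \left(59 - 147\right) = -6976 - 88 = -7064$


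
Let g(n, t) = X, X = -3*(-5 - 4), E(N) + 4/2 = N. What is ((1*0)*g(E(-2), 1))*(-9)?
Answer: 0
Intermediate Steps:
E(N) = -2 + N
X = 27 (X = -3*(-9) = 27)
g(n, t) = 27
((1*0)*g(E(-2), 1))*(-9) = ((1*0)*27)*(-9) = (0*27)*(-9) = 0*(-9) = 0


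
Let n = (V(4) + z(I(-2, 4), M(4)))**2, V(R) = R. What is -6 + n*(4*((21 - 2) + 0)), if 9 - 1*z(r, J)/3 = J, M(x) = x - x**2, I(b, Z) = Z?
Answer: 341158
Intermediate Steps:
z(r, J) = 27 - 3*J
n = 4489 (n = (4 + (27 - 12*(1 - 1*4)))**2 = (4 + (27 - 12*(1 - 4)))**2 = (4 + (27 - 12*(-3)))**2 = (4 + (27 - 3*(-12)))**2 = (4 + (27 + 36))**2 = (4 + 63)**2 = 67**2 = 4489)
-6 + n*(4*((21 - 2) + 0)) = -6 + 4489*(4*((21 - 2) + 0)) = -6 + 4489*(4*(19 + 0)) = -6 + 4489*(4*19) = -6 + 4489*76 = -6 + 341164 = 341158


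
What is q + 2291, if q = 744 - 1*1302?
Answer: 1733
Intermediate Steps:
q = -558 (q = 744 - 1302 = -558)
q + 2291 = -558 + 2291 = 1733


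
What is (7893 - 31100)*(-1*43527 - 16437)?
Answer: 1391584548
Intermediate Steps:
(7893 - 31100)*(-1*43527 - 16437) = -23207*(-43527 - 16437) = -23207*(-59964) = 1391584548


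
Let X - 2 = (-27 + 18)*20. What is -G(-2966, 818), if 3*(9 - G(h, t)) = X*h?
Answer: 527921/3 ≈ 1.7597e+5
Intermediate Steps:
X = -178 (X = 2 + (-27 + 18)*20 = 2 - 9*20 = 2 - 180 = -178)
G(h, t) = 9 + 178*h/3 (G(h, t) = 9 - (-178)*h/3 = 9 + 178*h/3)
-G(-2966, 818) = -(9 + (178/3)*(-2966)) = -(9 - 527948/3) = -1*(-527921/3) = 527921/3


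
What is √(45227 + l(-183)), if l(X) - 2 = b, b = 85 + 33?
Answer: √45347 ≈ 212.95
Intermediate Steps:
b = 118
l(X) = 120 (l(X) = 2 + 118 = 120)
√(45227 + l(-183)) = √(45227 + 120) = √45347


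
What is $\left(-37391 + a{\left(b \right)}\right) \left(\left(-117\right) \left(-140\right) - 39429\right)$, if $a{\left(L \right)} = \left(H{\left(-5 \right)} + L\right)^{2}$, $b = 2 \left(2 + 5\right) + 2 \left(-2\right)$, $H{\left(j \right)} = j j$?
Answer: $833590134$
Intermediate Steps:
$H{\left(j \right)} = j^{2}$
$b = 10$ ($b = 2 \cdot 7 - 4 = 14 - 4 = 10$)
$a{\left(L \right)} = \left(25 + L\right)^{2}$ ($a{\left(L \right)} = \left(\left(-5\right)^{2} + L\right)^{2} = \left(25 + L\right)^{2}$)
$\left(-37391 + a{\left(b \right)}\right) \left(\left(-117\right) \left(-140\right) - 39429\right) = \left(-37391 + \left(25 + 10\right)^{2}\right) \left(\left(-117\right) \left(-140\right) - 39429\right) = \left(-37391 + 35^{2}\right) \left(16380 - 39429\right) = \left(-37391 + 1225\right) \left(-23049\right) = \left(-36166\right) \left(-23049\right) = 833590134$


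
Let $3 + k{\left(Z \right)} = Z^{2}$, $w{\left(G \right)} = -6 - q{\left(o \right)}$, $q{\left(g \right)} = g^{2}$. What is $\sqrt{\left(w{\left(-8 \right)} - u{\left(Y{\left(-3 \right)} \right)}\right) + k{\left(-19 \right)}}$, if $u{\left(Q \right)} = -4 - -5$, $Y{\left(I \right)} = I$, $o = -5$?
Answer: $\sqrt{326} \approx 18.055$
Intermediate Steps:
$u{\left(Q \right)} = 1$ ($u{\left(Q \right)} = -4 + 5 = 1$)
$w{\left(G \right)} = -31$ ($w{\left(G \right)} = -6 - \left(-5\right)^{2} = -6 - 25 = -31$)
$k{\left(Z \right)} = -3 + Z^{2}$
$\sqrt{\left(w{\left(-8 \right)} - u{\left(Y{\left(-3 \right)} \right)}\right) + k{\left(-19 \right)}} = \sqrt{\left(-31 - 1\right) - \left(3 - \left(-19\right)^{2}\right)} = \sqrt{\left(-31 - 1\right) + \left(-3 + 361\right)} = \sqrt{-32 + 358} = \sqrt{326}$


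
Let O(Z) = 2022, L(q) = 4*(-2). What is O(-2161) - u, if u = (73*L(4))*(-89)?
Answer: -49954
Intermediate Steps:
L(q) = -8
u = 51976 (u = (73*(-8))*(-89) = -584*(-89) = 51976)
O(-2161) - u = 2022 - 1*51976 = 2022 - 51976 = -49954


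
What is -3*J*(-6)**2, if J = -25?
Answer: 2700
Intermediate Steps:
-3*J*(-6)**2 = -3*(-25)*(-6)**2 = 75*36 = 2700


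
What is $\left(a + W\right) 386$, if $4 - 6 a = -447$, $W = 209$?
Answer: $\frac{329065}{3} \approx 1.0969 \cdot 10^{5}$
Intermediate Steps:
$a = \frac{451}{6}$ ($a = \frac{2}{3} - - \frac{149}{2} = \frac{2}{3} + \frac{149}{2} = \frac{451}{6} \approx 75.167$)
$\left(a + W\right) 386 = \left(\frac{451}{6} + 209\right) 386 = \frac{1705}{6} \cdot 386 = \frac{329065}{3}$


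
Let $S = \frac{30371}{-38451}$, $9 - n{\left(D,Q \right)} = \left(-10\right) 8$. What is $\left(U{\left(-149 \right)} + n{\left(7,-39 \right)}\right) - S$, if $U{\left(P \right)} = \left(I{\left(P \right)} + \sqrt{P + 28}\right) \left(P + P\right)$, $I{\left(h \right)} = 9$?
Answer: $- \frac{99673072}{38451} - 3278 i \approx -2592.2 - 3278.0 i$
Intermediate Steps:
$n{\left(D,Q \right)} = 89$ ($n{\left(D,Q \right)} = 9 - \left(-10\right) 8 = 9 - -80 = 9 + 80 = 89$)
$U{\left(P \right)} = 2 P \left(9 + \sqrt{28 + P}\right)$ ($U{\left(P \right)} = \left(9 + \sqrt{P + 28}\right) \left(P + P\right) = \left(9 + \sqrt{28 + P}\right) 2 P = 2 P \left(9 + \sqrt{28 + P}\right)$)
$S = - \frac{30371}{38451}$ ($S = 30371 \left(- \frac{1}{38451}\right) = - \frac{30371}{38451} \approx -0.78986$)
$\left(U{\left(-149 \right)} + n{\left(7,-39 \right)}\right) - S = \left(2 \left(-149\right) \left(9 + \sqrt{28 - 149}\right) + 89\right) - - \frac{30371}{38451} = \left(2 \left(-149\right) \left(9 + \sqrt{-121}\right) + 89\right) + \frac{30371}{38451} = \left(2 \left(-149\right) \left(9 + 11 i\right) + 89\right) + \frac{30371}{38451} = \left(\left(-2682 - 3278 i\right) + 89\right) + \frac{30371}{38451} = \left(-2593 - 3278 i\right) + \frac{30371}{38451} = - \frac{99673072}{38451} - 3278 i$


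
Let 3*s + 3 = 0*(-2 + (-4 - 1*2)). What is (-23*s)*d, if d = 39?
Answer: 897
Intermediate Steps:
s = -1 (s = -1 + (0*(-2 + (-4 - 1*2)))/3 = -1 + (0*(-2 + (-4 - 2)))/3 = -1 + (0*(-2 - 6))/3 = -1 + (0*(-8))/3 = -1 + (1/3)*0 = -1 + 0 = -1)
(-23*s)*d = -23*(-1)*39 = 23*39 = 897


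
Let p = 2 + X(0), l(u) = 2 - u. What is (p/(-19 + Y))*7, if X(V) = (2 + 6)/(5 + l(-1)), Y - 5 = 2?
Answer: -7/4 ≈ -1.7500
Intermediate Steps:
Y = 7 (Y = 5 + 2 = 7)
X(V) = 1 (X(V) = (2 + 6)/(5 + (2 - 1*(-1))) = 8/(5 + (2 + 1)) = 8/(5 + 3) = 8/8 = 8*(⅛) = 1)
p = 3 (p = 2 + 1 = 3)
(p/(-19 + Y))*7 = (3/(-19 + 7))*7 = (3/(-12))*7 = (3*(-1/12))*7 = -¼*7 = -7/4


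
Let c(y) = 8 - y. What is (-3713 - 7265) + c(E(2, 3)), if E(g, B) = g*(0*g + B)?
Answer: -10976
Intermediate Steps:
E(g, B) = B*g (E(g, B) = g*(0 + B) = g*B = B*g)
(-3713 - 7265) + c(E(2, 3)) = (-3713 - 7265) + (8 - 3*2) = -10978 + (8 - 1*6) = -10978 + (8 - 6) = -10978 + 2 = -10976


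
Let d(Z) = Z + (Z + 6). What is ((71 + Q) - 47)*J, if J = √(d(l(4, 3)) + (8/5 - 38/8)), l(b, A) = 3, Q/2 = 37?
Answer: 49*√885/5 ≈ 291.54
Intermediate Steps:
Q = 74 (Q = 2*37 = 74)
d(Z) = 6 + 2*Z (d(Z) = Z + (6 + Z) = 6 + 2*Z)
J = √885/10 (J = √((6 + 2*3) + (8/5 - 38/8)) = √((6 + 6) + (8*(⅕) - 38*⅛)) = √(12 + (8/5 - 19/4)) = √(12 - 63/20) = √(177/20) = √885/10 ≈ 2.9749)
((71 + Q) - 47)*J = ((71 + 74) - 47)*(√885/10) = (145 - 47)*(√885/10) = 98*(√885/10) = 49*√885/5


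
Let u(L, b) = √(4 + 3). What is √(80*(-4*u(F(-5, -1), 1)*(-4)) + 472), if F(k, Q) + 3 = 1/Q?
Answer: 2*√(118 + 320*√7) ≈ 62.117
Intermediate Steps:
F(k, Q) = -3 + 1/Q
u(L, b) = √7
√(80*(-4*u(F(-5, -1), 1)*(-4)) + 472) = √(80*(-4*√7*(-4)) + 472) = √(80*(16*√7) + 472) = √(1280*√7 + 472) = √(472 + 1280*√7)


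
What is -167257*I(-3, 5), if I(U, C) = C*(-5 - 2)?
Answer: 5853995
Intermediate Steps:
I(U, C) = -7*C (I(U, C) = C*(-7) = -7*C)
-167257*I(-3, 5) = -(-1170799)*5 = -167257*(-35) = 5853995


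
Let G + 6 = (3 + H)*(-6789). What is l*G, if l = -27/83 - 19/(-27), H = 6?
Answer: -17272912/747 ≈ -23123.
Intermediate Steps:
G = -61107 (G = -6 + (3 + 6)*(-6789) = -6 + 9*(-6789) = -6 - 61101 = -61107)
l = 848/2241 (l = -27*1/83 - 19*(-1/27) = -27/83 + 19/27 = 848/2241 ≈ 0.37840)
l*G = (848/2241)*(-61107) = -17272912/747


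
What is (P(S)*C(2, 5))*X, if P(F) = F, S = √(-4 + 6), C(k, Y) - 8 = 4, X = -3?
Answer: -36*√2 ≈ -50.912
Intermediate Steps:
C(k, Y) = 12 (C(k, Y) = 8 + 4 = 12)
S = √2 ≈ 1.4142
(P(S)*C(2, 5))*X = (√2*12)*(-3) = (12*√2)*(-3) = -36*√2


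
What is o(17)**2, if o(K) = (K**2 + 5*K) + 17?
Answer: 152881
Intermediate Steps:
o(K) = 17 + K**2 + 5*K
o(17)**2 = (17 + 17**2 + 5*17)**2 = (17 + 289 + 85)**2 = 391**2 = 152881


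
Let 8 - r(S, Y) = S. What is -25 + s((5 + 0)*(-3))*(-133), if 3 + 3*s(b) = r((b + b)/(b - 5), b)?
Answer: -1081/6 ≈ -180.17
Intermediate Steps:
r(S, Y) = 8 - S
s(b) = 5/3 - 2*b/(3*(-5 + b)) (s(b) = -1 + (8 - (b + b)/(b - 5))/3 = -1 + (8 - 2*b/(-5 + b))/3 = -1 + (8/3 - 2*b/(3*(-5 + b))) = 5/3 - 2*b/(3*(-5 + b)))
-25 + s((5 + 0)*(-3))*(-133) = -25 + ((-25/3 + (5 + 0)*(-3))/(-5 + (5 + 0)*(-3)))*(-133) = -25 + ((-25/3 + 5*(-3))/(-5 + 5*(-3)))*(-133) = -25 + ((-25/3 - 15)/(-5 - 15))*(-133) = -25 + (-70/3/(-20))*(-133) = -25 - 1/20*(-70/3)*(-133) = -25 + (7/6)*(-133) = -25 - 931/6 = -1081/6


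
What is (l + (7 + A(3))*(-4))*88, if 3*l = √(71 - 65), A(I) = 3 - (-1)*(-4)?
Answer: -2112 + 88*√6/3 ≈ -2040.1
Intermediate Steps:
A(I) = -1 (A(I) = 3 - 1*4 = 3 - 4 = -1)
l = √6/3 (l = √(71 - 65)/3 = √6/3 ≈ 0.81650)
(l + (7 + A(3))*(-4))*88 = (√6/3 + (7 - 1)*(-4))*88 = (√6/3 + 6*(-4))*88 = (√6/3 - 24)*88 = (-24 + √6/3)*88 = -2112 + 88*√6/3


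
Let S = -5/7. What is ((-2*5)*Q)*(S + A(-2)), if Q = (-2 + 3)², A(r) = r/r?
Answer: -20/7 ≈ -2.8571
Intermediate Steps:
A(r) = 1
Q = 1 (Q = 1² = 1)
S = -5/7 (S = -5*⅐ = -5/7 ≈ -0.71429)
((-2*5)*Q)*(S + A(-2)) = (-2*5*1)*(-5/7 + 1) = -10*1*(2/7) = -10*2/7 = -20/7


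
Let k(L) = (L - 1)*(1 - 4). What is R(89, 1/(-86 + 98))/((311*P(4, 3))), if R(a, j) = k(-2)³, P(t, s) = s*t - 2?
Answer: 729/3110 ≈ 0.23441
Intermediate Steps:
P(t, s) = -2 + s*t
k(L) = 3 - 3*L (k(L) = (-1 + L)*(-3) = 3 - 3*L)
R(a, j) = 729 (R(a, j) = (3 - 3*(-2))³ = (3 + 6)³ = 9³ = 729)
R(89, 1/(-86 + 98))/((311*P(4, 3))) = 729/((311*(-2 + 3*4))) = 729/((311*(-2 + 12))) = 729/((311*10)) = 729/3110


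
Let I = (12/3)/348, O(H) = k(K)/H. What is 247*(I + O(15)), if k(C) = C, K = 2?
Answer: 5187/145 ≈ 35.772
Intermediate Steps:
O(H) = 2/H
I = 1/87 (I = (12*(1/3))*(1/348) = 4*(1/348) = 1/87 ≈ 0.011494)
247*(I + O(15)) = 247*(1/87 + 2/15) = 247*(21/145) = 5187/145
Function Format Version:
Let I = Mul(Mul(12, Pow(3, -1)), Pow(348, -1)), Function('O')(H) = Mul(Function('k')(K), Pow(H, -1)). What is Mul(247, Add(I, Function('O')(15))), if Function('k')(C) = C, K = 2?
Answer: Rational(5187, 145) ≈ 35.772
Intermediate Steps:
Function('O')(H) = Mul(2, Pow(H, -1))
I = Rational(1, 87) (I = Mul(Mul(12, Rational(1, 3)), Rational(1, 348)) = Mul(4, Rational(1, 348)) = Rational(1, 87) ≈ 0.011494)
Mul(247, Add(I, Function('O')(15))) = Mul(247, Add(Rational(1, 87), Mul(2, Pow(15, -1)))) = Mul(247, Add(Rational(1, 87), Mul(2, Rational(1, 15)))) = Mul(247, Add(Rational(1, 87), Rational(2, 15))) = Mul(247, Rational(21, 145)) = Rational(5187, 145)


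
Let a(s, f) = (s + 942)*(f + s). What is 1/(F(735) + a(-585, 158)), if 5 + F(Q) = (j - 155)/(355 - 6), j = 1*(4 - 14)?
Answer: -349/53203121 ≈ -6.5598e-6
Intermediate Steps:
j = -10 (j = 1*(-10) = -10)
F(Q) = -1910/349 (F(Q) = -5 + (-10 - 155)/(355 - 6) = -5 - 165/349 = -1910/349)
a(s, f) = (942 + s)*(f + s)
1/(F(735) + a(-585, 158)) = 1/(-1910/349 + ((-585)² + 942*158 + 942*(-585) + 158*(-585))) = 1/(-1910/349 + (342225 + 148836 - 551070 - 92430)) = 1/(-1910/349 - 152439) = 1/(-53203121/349) = -349/53203121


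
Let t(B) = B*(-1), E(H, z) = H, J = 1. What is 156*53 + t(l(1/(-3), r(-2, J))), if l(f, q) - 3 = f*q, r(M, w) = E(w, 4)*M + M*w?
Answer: 24791/3 ≈ 8263.7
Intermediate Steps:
r(M, w) = 2*M*w (r(M, w) = w*M + M*w = M*w + M*w = 2*M*w)
l(f, q) = 3 + f*q
t(B) = -B
156*53 + t(l(1/(-3), r(-2, J))) = 156*53 - (3 + (2*(-2)*1)/(-3)) = 8268 - (3 - ⅓*(-4)) = 8268 - (3 + 4/3) = 8268 - 1*13/3 = 8268 - 13/3 = 24791/3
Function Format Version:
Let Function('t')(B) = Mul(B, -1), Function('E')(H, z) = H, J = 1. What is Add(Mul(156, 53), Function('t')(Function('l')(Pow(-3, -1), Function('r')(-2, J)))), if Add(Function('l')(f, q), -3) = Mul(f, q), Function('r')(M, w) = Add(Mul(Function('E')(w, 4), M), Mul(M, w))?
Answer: Rational(24791, 3) ≈ 8263.7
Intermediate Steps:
Function('r')(M, w) = Mul(2, M, w) (Function('r')(M, w) = Add(Mul(w, M), Mul(M, w)) = Add(Mul(M, w), Mul(M, w)) = Mul(2, M, w))
Function('l')(f, q) = Add(3, Mul(f, q))
Function('t')(B) = Mul(-1, B)
Add(Mul(156, 53), Function('t')(Function('l')(Pow(-3, -1), Function('r')(-2, J)))) = Add(Mul(156, 53), Mul(-1, Add(3, Mul(Pow(-3, -1), Mul(2, -2, 1))))) = Add(8268, Mul(-1, Add(3, Mul(Rational(-1, 3), -4)))) = Add(8268, Mul(-1, Add(3, Rational(4, 3)))) = Add(8268, Mul(-1, Rational(13, 3))) = Add(8268, Rational(-13, 3)) = Rational(24791, 3)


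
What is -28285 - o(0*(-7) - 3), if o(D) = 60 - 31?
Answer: -28314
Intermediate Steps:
o(D) = 29
-28285 - o(0*(-7) - 3) = -28285 - 1*29 = -28285 - 29 = -28314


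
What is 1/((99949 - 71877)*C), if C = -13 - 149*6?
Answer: -1/25461304 ≈ -3.9275e-8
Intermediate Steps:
C = -907 (C = -13 - 894 = -907)
1/((99949 - 71877)*C) = 1/((99949 - 71877)*(-907)) = -1/907/28072 = (1/28072)*(-1/907) = -1/25461304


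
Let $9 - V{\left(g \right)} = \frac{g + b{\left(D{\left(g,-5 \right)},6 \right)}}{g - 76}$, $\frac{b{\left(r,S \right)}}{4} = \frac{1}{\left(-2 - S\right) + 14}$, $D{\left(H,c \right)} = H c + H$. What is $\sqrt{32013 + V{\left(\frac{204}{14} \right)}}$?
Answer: $\frac{\sqrt{532882230}}{129} \approx 178.95$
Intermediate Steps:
$D{\left(H,c \right)} = H + H c$
$b{\left(r,S \right)} = \frac{4}{12 - S}$ ($b{\left(r,S \right)} = \frac{4}{\left(-2 - S\right) + 14} = \frac{4}{12 - S}$)
$V{\left(g \right)} = 9 - \frac{\frac{2}{3} + g}{-76 + g}$ ($V{\left(g \right)} = 9 - \frac{g - \frac{4}{-12 + 6}}{g - 76} = 9 - \frac{g - \frac{4}{-6}}{-76 + g} = 9 - \frac{g - - \frac{2}{3}}{-76 + g} = 9 - \frac{g + \frac{2}{3}}{-76 + g} = 9 - \frac{\frac{2}{3} + g}{-76 + g}$)
$\sqrt{32013 + V{\left(\frac{204}{14} \right)}} = \sqrt{32013 + \frac{2 \left(-1027 + 12 \cdot \frac{204}{14}\right)}{3 \left(-76 + \frac{204}{14}\right)}} = \sqrt{32013 + \frac{2 \left(-1027 + 12 \cdot 204 \cdot \frac{1}{14}\right)}{3 \left(-76 + 204 \cdot \frac{1}{14}\right)}} = \sqrt{32013 + \frac{2 \left(-1027 + 12 \cdot \frac{102}{7}\right)}{3 \left(-76 + \frac{102}{7}\right)}} = \sqrt{32013 + \frac{2 \left(-1027 + \frac{1224}{7}\right)}{3 \left(- \frac{430}{7}\right)}} = \sqrt{32013 + \frac{2}{3} \left(- \frac{7}{430}\right) \left(- \frac{5965}{7}\right)} = \sqrt{32013 + \frac{1193}{129}} = \sqrt{\frac{4130870}{129}} = \frac{\sqrt{532882230}}{129}$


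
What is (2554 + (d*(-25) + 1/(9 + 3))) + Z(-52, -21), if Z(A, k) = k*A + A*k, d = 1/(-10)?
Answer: 56887/12 ≈ 4740.6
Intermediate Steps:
d = -1/10 ≈ -0.10000
Z(A, k) = 2*A*k (Z(A, k) = A*k + A*k = 2*A*k)
(2554 + (d*(-25) + 1/(9 + 3))) + Z(-52, -21) = (2554 + (-1/10*(-25) + 1/(9 + 3))) + 2*(-52)*(-21) = (2554 + (5/2 + 1/12)) + 2184 = (2554 + 31/12) + 2184 = 30679/12 + 2184 = 56887/12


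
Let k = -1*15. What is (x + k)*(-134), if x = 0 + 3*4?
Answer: 402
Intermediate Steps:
x = 12 (x = 0 + 12 = 12)
k = -15
(x + k)*(-134) = (12 - 15)*(-134) = -3*(-134) = 402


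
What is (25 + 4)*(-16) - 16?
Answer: -480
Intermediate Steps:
(25 + 4)*(-16) - 16 = 29*(-16) - 16 = -464 - 16 = -480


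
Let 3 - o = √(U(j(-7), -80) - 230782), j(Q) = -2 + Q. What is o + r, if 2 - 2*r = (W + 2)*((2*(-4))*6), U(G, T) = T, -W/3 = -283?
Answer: 20428 - I*√230862 ≈ 20428.0 - 480.48*I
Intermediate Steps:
W = 849 (W = -3*(-283) = 849)
r = 20425 (r = 1 - (849 + 2)*(2*(-4))*6/2 = 1 - 851*(-8*6)/2 = 1 - 851*(-48)/2 = 1 - ½*(-40848) = 1 + 20424 = 20425)
o = 3 - I*√230862 (o = 3 - √(-80 - 230782) = 3 - √(-230862) = 3 - I*√230862 ≈ 3.0 - 480.48*I)
o + r = (3 - I*√230862) + 20425 = 20428 - I*√230862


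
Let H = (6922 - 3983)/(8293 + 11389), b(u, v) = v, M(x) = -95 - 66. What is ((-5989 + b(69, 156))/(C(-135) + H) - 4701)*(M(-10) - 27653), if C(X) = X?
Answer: 343844031061150/2654131 ≈ 1.2955e+8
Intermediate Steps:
M(x) = -161
H = 2939/19682 ≈ 0.14932
((-5989 + b(69, 156))/(C(-135) + H) - 4701)*(M(-10) - 27653) = ((-5989 + 156)/(-135 + 2939/19682) - 4701)*(-161 - 27653) = (-5833/(-2654131/19682) - 4701)*(-27814) = (-5833*(-19682/2654131) - 4701)*(-27814) = (114805106/2654131 - 4701)*(-27814) = -12362264725/2654131*(-27814) = 343844031061150/2654131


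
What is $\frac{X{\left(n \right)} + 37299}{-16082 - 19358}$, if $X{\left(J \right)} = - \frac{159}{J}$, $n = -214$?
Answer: $- \frac{1596429}{1516832} \approx -1.0525$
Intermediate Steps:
$\frac{X{\left(n \right)} + 37299}{-16082 - 19358} = \frac{- \frac{159}{-214} + 37299}{-16082 - 19358} = \frac{\left(-159\right) \left(- \frac{1}{214}\right) + 37299}{-35440} = \left(\frac{159}{214} + 37299\right) \left(- \frac{1}{35440}\right) = \frac{7982145}{214} \left(- \frac{1}{35440}\right) = - \frac{1596429}{1516832}$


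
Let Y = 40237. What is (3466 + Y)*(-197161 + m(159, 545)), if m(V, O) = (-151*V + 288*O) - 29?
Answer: -2807437017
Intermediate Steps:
m(V, O) = -29 - 151*V + 288*O
(3466 + Y)*(-197161 + m(159, 545)) = (3466 + 40237)*(-197161 + (-29 - 151*159 + 288*545)) = 43703*(-197161 + (-29 - 24009 + 156960)) = 43703*(-197161 + 132922) = 43703*(-64239) = -2807437017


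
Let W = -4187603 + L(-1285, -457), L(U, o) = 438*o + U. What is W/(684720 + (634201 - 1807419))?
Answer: 2194527/244249 ≈ 8.9848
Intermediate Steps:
L(U, o) = U + 438*o
W = -4389054 (W = -4187603 + (-1285 + 438*(-457)) = -4187603 + (-1285 - 200166) = -4187603 - 201451 = -4389054)
W/(684720 + (634201 - 1807419)) = -4389054/(684720 + (634201 - 1807419)) = -4389054/(684720 - 1173218) = -4389054/(-488498) = -4389054*(-1/488498) = 2194527/244249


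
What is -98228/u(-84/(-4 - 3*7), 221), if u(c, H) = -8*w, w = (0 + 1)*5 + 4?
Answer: 24557/18 ≈ 1364.3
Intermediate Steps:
w = 9 (w = 1*5 + 4 = 5 + 4 = 9)
u(c, H) = -72 (u(c, H) = -8*9 = -72)
-98228/u(-84/(-4 - 3*7), 221) = -98228/(-72) = -98228*(-1/72) = 24557/18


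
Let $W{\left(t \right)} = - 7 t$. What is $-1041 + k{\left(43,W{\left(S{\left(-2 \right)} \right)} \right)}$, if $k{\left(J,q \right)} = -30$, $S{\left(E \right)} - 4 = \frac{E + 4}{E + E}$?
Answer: $-1071$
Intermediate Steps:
$S{\left(E \right)} = 4 + \frac{4 + E}{2 E}$ ($S{\left(E \right)} = 4 + \frac{E + 4}{E + E} = 4 + \frac{4 + E}{2 E}$)
$-1041 + k{\left(43,W{\left(S{\left(-2 \right)} \right)} \right)} = -1041 - 30 = -1071$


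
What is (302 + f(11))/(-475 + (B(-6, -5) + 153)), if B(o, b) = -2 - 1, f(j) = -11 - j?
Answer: -56/65 ≈ -0.86154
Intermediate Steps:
B(o, b) = -3
(302 + f(11))/(-475 + (B(-6, -5) + 153)) = (302 + (-11 - 1*11))/(-475 + (-3 + 153)) = (302 + (-11 - 11))/(-475 + 150) = (302 - 22)/(-325) = 280*(-1/325) = -56/65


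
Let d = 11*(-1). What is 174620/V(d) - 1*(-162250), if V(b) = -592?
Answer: 23969345/148 ≈ 1.6196e+5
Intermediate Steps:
d = -11
174620/V(d) - 1*(-162250) = 174620/(-592) - 1*(-162250) = 174620*(-1/592) + 162250 = -43655/148 + 162250 = 23969345/148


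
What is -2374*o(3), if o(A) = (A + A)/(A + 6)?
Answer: -4748/3 ≈ -1582.7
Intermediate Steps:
o(A) = 2*A/(6 + A) (o(A) = (2*A)/(6 + A) = 2*A/(6 + A))
-2374*o(3) = -4748*3/(6 + 3) = -4748*3/9 = -2374*2/3 = -4748/3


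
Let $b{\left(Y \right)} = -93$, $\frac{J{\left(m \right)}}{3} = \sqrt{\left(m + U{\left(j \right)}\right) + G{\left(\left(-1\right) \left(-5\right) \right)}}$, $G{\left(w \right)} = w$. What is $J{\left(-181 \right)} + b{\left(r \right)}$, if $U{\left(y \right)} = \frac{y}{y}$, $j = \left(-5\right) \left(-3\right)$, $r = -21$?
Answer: $-93 + 15 i \sqrt{7} \approx -93.0 + 39.686 i$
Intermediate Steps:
$j = 15$
$U{\left(y \right)} = 1$
$J{\left(m \right)} = 3 \sqrt{6 + m}$ ($J{\left(m \right)} = 3 \sqrt{\left(m + 1\right) - -5} = 3 \sqrt{\left(1 + m\right) + 5} = 3 \sqrt{6 + m}$)
$J{\left(-181 \right)} + b{\left(r \right)} = 3 \sqrt{6 - 181} - 93 = 3 \sqrt{-175} - 93 = 3 \cdot 5 i \sqrt{7} - 93 = 15 i \sqrt{7} - 93 = -93 + 15 i \sqrt{7}$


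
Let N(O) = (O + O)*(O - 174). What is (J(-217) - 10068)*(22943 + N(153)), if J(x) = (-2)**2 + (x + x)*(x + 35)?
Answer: 1138417708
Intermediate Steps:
J(x) = 4 + 2*x*(35 + x) (J(x) = 4 + (2*x)*(35 + x) = 4 + 2*x*(35 + x))
N(O) = 2*O*(-174 + O) (N(O) = (2*O)*(-174 + O) = 2*O*(-174 + O))
(J(-217) - 10068)*(22943 + N(153)) = ((4 + 2*(-217)**2 + 70*(-217)) - 10068)*(22943 + 2*153*(-174 + 153)) = ((4 + 2*47089 - 15190) - 10068)*(22943 + 2*153*(-21)) = ((4 + 94178 - 15190) - 10068)*(22943 - 6426) = (78992 - 10068)*16517 = 68924*16517 = 1138417708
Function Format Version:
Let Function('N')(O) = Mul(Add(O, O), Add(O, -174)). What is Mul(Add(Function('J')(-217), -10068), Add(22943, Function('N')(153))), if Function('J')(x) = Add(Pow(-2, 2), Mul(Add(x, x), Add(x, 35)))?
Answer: 1138417708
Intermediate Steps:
Function('J')(x) = Add(4, Mul(2, x, Add(35, x))) (Function('J')(x) = Add(4, Mul(Mul(2, x), Add(35, x))) = Add(4, Mul(2, x, Add(35, x))))
Function('N')(O) = Mul(2, O, Add(-174, O)) (Function('N')(O) = Mul(Mul(2, O), Add(-174, O)) = Mul(2, O, Add(-174, O)))
Mul(Add(Function('J')(-217), -10068), Add(22943, Function('N')(153))) = Mul(Add(Add(4, Mul(2, Pow(-217, 2)), Mul(70, -217)), -10068), Add(22943, Mul(2, 153, Add(-174, 153)))) = Mul(Add(Add(4, Mul(2, 47089), -15190), -10068), Add(22943, Mul(2, 153, -21))) = Mul(Add(Add(4, 94178, -15190), -10068), Add(22943, -6426)) = Mul(Add(78992, -10068), 16517) = Mul(68924, 16517) = 1138417708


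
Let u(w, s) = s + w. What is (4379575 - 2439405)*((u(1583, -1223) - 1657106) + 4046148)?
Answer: 4635846078340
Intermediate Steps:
(4379575 - 2439405)*((u(1583, -1223) - 1657106) + 4046148) = (4379575 - 2439405)*(((-1223 + 1583) - 1657106) + 4046148) = 1940170*((360 - 1657106) + 4046148) = 1940170*(-1656746 + 4046148) = 1940170*2389402 = 4635846078340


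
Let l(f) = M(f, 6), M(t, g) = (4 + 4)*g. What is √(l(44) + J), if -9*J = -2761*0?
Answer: 4*√3 ≈ 6.9282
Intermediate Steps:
M(t, g) = 8*g
J = 0 (J = -(-2761)*0/9 = -⅑*0 = 0)
l(f) = 48 (l(f) = 8*6 = 48)
√(l(44) + J) = √(48 + 0) = √48 = 4*√3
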